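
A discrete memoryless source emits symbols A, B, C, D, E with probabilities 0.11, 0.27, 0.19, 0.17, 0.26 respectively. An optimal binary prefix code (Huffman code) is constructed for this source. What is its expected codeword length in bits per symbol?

Repeatedly combine the two least-probable nodes; the expected code length is the sum of the merged weights.
merge 11/100 + 17/100 → 7/25
merge 19/100 + 13/50 → 9/20
merge 27/100 + 7/25 → 11/20
merge 9/20 + 11/20 → 1
L = 7/25 + 9/20 + 11/20 + 1 = 57/25 = 2.28 bits/symbol.

2.28 bits/symbol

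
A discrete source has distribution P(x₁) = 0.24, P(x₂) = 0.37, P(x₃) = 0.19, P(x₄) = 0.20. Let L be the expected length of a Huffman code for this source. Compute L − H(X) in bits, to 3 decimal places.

0.056 bits

Entropy H = −Σ p log₂ p ≈ 1.9445 bits.
Huffman merges: 19/100+1/5→39/100; 6/25+37/100→61/100; 39/100+61/100→1. L = 2 ≈ 2.0000.
L − H = 2.0000 − 1.9445 = 0.056 bits.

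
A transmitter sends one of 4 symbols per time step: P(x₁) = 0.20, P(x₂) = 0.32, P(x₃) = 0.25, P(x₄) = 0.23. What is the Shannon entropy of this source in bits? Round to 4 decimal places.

H = −Σ pᵢ log₂ pᵢ.
−0.20·log₂(0.20) = 0.4644
−0.32·log₂(0.32) = 0.5260
−0.25·log₂(0.25) = 0.5000
−0.23·log₂(0.23) = 0.4877
Sum ≈ 1.9781 → 1.9781 bits.

1.9781 bits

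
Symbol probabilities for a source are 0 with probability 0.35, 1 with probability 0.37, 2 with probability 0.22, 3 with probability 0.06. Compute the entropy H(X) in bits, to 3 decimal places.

H = −Σ pᵢ log₂ pᵢ.
−0.35·log₂(0.35) = 0.5301
−0.37·log₂(0.37) = 0.5307
−0.22·log₂(0.22) = 0.4806
−0.06·log₂(0.06) = 0.2435
Sum ≈ 1.7849 → 1.785 bits.

1.785 bits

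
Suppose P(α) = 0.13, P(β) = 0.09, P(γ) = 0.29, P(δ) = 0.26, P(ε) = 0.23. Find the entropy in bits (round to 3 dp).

2.206 bits

H = −Σ pᵢ log₂ pᵢ.
−0.13·log₂(0.13) = 0.3826
−0.09·log₂(0.09) = 0.3127
−0.29·log₂(0.29) = 0.5179
−0.26·log₂(0.26) = 0.5053
−0.23·log₂(0.23) = 0.4877
Sum ≈ 2.2062 → 2.206 bits.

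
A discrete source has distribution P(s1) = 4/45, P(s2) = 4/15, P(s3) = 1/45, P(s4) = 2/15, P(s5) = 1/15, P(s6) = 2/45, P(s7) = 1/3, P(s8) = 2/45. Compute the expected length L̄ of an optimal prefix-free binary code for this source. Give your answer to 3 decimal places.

Repeatedly combine the two least-probable nodes; the expected code length is the sum of the merged weights.
merge 1/45 + 2/45 → 1/15
merge 2/45 + 1/15 → 1/9
merge 1/15 + 4/45 → 7/45
merge 1/9 + 2/15 → 11/45
merge 7/45 + 11/45 → 2/5
merge 4/15 + 1/3 → 3/5
merge 2/5 + 3/5 → 1
L = 1/15 + 1/9 + 7/45 + 11/45 + 2/5 + 3/5 + 1 = 116/45 ≈ 2.578 bits/symbol.

2.578 bits/symbol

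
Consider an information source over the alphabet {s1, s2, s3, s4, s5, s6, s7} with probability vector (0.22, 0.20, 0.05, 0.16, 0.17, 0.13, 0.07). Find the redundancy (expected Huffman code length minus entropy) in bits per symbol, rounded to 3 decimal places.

Entropy H = −Σ p log₂ p ≈ 2.6699 bits.
Huffman merges: 1/20+7/100→3/25; 3/25+13/100→1/4; 4/25+17/100→33/100; 1/5+11/50→21/50; 1/4+33/100→29/50; 21/50+29/50→1. L = 27/10 ≈ 2.7000.
L − H = 2.7000 − 2.6699 = 0.030 bits.

0.030 bits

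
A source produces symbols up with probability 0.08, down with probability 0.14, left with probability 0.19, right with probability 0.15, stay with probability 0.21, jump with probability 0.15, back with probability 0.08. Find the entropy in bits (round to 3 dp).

2.729 bits

H = −Σ pᵢ log₂ pᵢ.
−0.08·log₂(0.08) = 0.2915
−0.14·log₂(0.14) = 0.3971
−0.19·log₂(0.19) = 0.4552
−0.15·log₂(0.15) = 0.4105
−0.21·log₂(0.21) = 0.4728
−0.15·log₂(0.15) = 0.4105
−0.08·log₂(0.08) = 0.2915
Sum ≈ 2.7293 → 2.729 bits.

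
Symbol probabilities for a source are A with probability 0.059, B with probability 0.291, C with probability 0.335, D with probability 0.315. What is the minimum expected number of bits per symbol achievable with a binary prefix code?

Repeatedly combine the two least-probable nodes; the expected code length is the sum of the merged weights.
merge 59/1000 + 291/1000 → 7/20
merge 63/200 + 67/200 → 13/20
merge 7/20 + 13/20 → 1
L = 7/20 + 13/20 + 1 = 2 bits/symbol.

2 bits/symbol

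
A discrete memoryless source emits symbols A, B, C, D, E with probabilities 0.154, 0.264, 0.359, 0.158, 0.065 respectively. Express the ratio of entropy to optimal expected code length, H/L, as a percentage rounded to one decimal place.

96.0%

Entropy H = −Σ p log₂ p ≈ 2.1304 bits.
Huffman merges: 13/200+77/500→219/1000; 79/500+219/1000→377/1000; 33/125+359/1000→623/1000; 377/1000+623/1000→1. L = 2219/1000 ≈ 2.2190.
Efficiency = H/L = 2.1304/2.2190 = 96.0%.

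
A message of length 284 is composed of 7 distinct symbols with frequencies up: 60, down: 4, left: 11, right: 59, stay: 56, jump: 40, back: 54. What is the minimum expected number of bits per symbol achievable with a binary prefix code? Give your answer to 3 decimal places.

Probabilities are the counts divided by 284.
Repeatedly combine the two least-probable nodes; the expected code length is the sum of the merged weights.
merge 1/71 + 11/284 → 15/284
merge 15/284 + 10/71 → 55/284
merge 27/142 + 55/284 → 109/284
merge 14/71 + 59/284 → 115/284
merge 15/71 + 109/284 → 169/284
merge 115/284 + 169/284 → 1
L = 15/284 + 55/284 + 109/284 + 115/284 + 169/284 + 1 = 747/284 ≈ 2.630 bits/symbol.

2.630 bits/symbol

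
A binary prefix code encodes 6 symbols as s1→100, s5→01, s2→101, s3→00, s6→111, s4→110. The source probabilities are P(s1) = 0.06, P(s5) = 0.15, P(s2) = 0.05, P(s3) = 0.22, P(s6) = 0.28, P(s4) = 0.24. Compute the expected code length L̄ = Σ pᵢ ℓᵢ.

L̄ = Σ pᵢ·ℓᵢ = 0.06·3 + 0.15·2 + 0.05·3 + 0.22·2 + 0.28·3 + 0.24·3 = 2.63 bits/symbol.

2.63 bits/symbol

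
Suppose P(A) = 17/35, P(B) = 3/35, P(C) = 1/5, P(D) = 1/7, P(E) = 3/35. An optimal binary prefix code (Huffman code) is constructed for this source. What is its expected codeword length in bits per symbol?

Repeatedly combine the two least-probable nodes; the expected code length is the sum of the merged weights.
merge 3/35 + 3/35 → 6/35
merge 1/7 + 6/35 → 11/35
merge 1/5 + 11/35 → 18/35
merge 17/35 + 18/35 → 1
L = 6/35 + 11/35 + 18/35 + 1 = 2 bits/symbol.

2 bits/symbol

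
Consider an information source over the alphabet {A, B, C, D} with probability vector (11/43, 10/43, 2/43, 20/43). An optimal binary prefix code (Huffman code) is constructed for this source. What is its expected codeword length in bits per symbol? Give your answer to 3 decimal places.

1.814 bits/symbol

Repeatedly combine the two least-probable nodes; the expected code length is the sum of the merged weights.
merge 2/43 + 10/43 → 12/43
merge 11/43 + 12/43 → 23/43
merge 20/43 + 23/43 → 1
L = 12/43 + 23/43 + 1 = 78/43 ≈ 1.814 bits/symbol.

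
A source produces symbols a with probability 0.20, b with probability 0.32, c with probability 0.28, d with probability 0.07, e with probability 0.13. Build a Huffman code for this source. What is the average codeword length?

2.2 bits/symbol

Repeatedly combine the two least-probable nodes; the expected code length is the sum of the merged weights.
merge 7/100 + 13/100 → 1/5
merge 1/5 + 1/5 → 2/5
merge 7/25 + 8/25 → 3/5
merge 2/5 + 3/5 → 1
L = 1/5 + 2/5 + 3/5 + 1 = 11/5 = 2.2 bits/symbol.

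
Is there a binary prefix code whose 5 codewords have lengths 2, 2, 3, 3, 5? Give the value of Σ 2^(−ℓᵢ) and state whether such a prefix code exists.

0.78125; yes

With common denominator 2^5 = 32: Σ 2^(−ℓᵢ) = 8/32 + 8/32 + 4/32 + 4/32 + 1/32 = 25/32 = 0.78125.
Kraft's inequality requires Σ ≤ 1; here Σ = 0.78125 ≤ 1, so such a prefix code exists.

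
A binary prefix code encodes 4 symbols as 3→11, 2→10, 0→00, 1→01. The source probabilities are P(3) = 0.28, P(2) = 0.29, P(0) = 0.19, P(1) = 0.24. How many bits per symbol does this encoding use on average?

2 bits/symbol

L̄ = Σ pᵢ·ℓᵢ = 0.28·2 + 0.29·2 + 0.19·2 + 0.24·2 = 2 bits/symbol.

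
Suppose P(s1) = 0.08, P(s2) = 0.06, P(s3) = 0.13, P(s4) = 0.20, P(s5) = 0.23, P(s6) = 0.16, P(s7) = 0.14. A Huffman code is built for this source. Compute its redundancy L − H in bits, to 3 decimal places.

Entropy H = −Σ p log₂ p ≈ 2.6899 bits.
Huffman merges: 3/50+2/25→7/50; 13/100+7/50→27/100; 7/50+4/25→3/10; 1/5+23/100→43/100; 27/100+3/10→57/100; 43/100+57/100→1. L = 271/100 ≈ 2.7100.
L − H = 2.7100 − 2.6899 = 0.020 bits.

0.020 bits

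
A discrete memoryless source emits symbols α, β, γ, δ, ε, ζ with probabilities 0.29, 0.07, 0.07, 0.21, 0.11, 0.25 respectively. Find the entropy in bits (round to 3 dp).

H = −Σ pᵢ log₂ pᵢ.
−0.29·log₂(0.29) = 0.5179
−0.07·log₂(0.07) = 0.2686
−0.07·log₂(0.07) = 0.2686
−0.21·log₂(0.21) = 0.4728
−0.11·log₂(0.11) = 0.3503
−0.25·log₂(0.25) = 0.5000
Sum ≈ 2.3781 → 2.378 bits.

2.378 bits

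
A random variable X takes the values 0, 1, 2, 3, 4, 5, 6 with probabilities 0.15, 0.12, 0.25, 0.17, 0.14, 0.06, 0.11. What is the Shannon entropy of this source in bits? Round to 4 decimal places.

H = −Σ pᵢ log₂ pᵢ.
−0.15·log₂(0.15) = 0.4105
−0.12·log₂(0.12) = 0.3671
−0.25·log₂(0.25) = 0.5000
−0.17·log₂(0.17) = 0.4346
−0.14·log₂(0.14) = 0.3971
−0.06·log₂(0.06) = 0.2435
−0.11·log₂(0.11) = 0.3503
Sum ≈ 2.7031 → 2.7031 bits.

2.7031 bits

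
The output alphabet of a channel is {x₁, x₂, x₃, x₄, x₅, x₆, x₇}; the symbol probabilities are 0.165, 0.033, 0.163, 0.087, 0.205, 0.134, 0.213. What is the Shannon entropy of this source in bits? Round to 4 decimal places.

H = −Σ pᵢ log₂ pᵢ.
−0.165·log₂(0.165) = 0.4289
−0.033·log₂(0.033) = 0.1624
−0.163·log₂(0.163) = 0.4266
−0.087·log₂(0.087) = 0.3065
−0.205·log₂(0.205) = 0.4687
−0.134·log₂(0.134) = 0.3886
−0.213·log₂(0.213) = 0.4752
Sum ≈ 2.6569 → 2.6569 bits.

2.6569 bits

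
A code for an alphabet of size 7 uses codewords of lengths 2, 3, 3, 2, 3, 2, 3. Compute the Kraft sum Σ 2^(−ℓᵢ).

1.25

With common denominator 2^3 = 8: Σ 2^(−ℓᵢ) = 2/8 + 1/8 + 1/8 + 2/8 + 1/8 + 2/8 + 1/8 = 10/8 = 1.25.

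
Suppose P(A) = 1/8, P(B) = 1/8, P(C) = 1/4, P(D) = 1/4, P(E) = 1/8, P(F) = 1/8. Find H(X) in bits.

2.5 bits

Each probability is a power of 1/2, so log₂(1/p) is an integer.
H = Σ p·log₂(1/p) = 1/8·3 + 1/8·3 + 1/4·2 + 1/4·2 + 1/8·3 + 1/8·3 = 2.5 bits.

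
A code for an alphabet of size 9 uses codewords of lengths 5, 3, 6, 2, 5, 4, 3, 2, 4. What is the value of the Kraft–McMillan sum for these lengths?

With common denominator 2^6 = 64: Σ 2^(−ℓᵢ) = 2/64 + 8/64 + 1/64 + 16/64 + 2/64 + 4/64 + 8/64 + 16/64 + 4/64 = 61/64 = 0.953125.

0.953125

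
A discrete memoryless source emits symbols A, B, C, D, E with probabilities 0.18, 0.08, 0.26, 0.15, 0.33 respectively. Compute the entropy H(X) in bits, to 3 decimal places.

H = −Σ pᵢ log₂ pᵢ.
−0.18·log₂(0.18) = 0.4453
−0.08·log₂(0.08) = 0.2915
−0.26·log₂(0.26) = 0.5053
−0.15·log₂(0.15) = 0.4105
−0.33·log₂(0.33) = 0.5278
Sum ≈ 2.1805 → 2.180 bits.

2.180 bits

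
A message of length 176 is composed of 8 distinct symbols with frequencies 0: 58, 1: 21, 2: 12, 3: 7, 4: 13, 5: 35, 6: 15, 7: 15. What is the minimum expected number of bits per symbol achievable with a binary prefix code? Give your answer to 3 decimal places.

2.739 bits/symbol

Probabilities are the counts divided by 176.
Repeatedly combine the two least-probable nodes; the expected code length is the sum of the merged weights.
merge 7/176 + 3/44 → 19/176
merge 13/176 + 15/176 → 7/44
merge 15/176 + 19/176 → 17/88
merge 21/176 + 7/44 → 49/176
merge 17/88 + 35/176 → 69/176
merge 49/176 + 29/88 → 107/176
merge 69/176 + 107/176 → 1
L = 19/176 + 7/44 + 17/88 + 49/176 + 69/176 + 107/176 + 1 = 241/88 ≈ 2.739 bits/symbol.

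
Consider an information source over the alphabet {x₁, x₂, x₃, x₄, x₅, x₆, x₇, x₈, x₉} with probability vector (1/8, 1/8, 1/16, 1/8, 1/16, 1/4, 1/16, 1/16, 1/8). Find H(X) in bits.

3 bits

Each probability is a power of 1/2, so log₂(1/p) is an integer.
H = Σ p·log₂(1/p) = 1/8·3 + 1/8·3 + 1/16·4 + 1/8·3 + 1/16·4 + 1/4·2 + 1/16·4 + 1/16·4 + 1/8·3 = 3 bits.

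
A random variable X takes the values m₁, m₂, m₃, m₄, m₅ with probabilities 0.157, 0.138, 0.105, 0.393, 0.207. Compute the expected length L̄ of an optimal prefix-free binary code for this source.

Repeatedly combine the two least-probable nodes; the expected code length is the sum of the merged weights.
merge 21/200 + 69/500 → 243/1000
merge 157/1000 + 207/1000 → 91/250
merge 243/1000 + 91/250 → 607/1000
merge 393/1000 + 607/1000 → 1
L = 243/1000 + 91/250 + 607/1000 + 1 = 1107/500 = 2.214 bits/symbol.

2.214 bits/symbol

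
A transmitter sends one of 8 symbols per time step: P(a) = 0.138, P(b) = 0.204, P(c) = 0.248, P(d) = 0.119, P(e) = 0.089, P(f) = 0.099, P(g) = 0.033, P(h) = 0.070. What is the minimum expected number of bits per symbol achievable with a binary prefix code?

2.839 bits/symbol

Repeatedly combine the two least-probable nodes; the expected code length is the sum of the merged weights.
merge 33/1000 + 7/100 → 103/1000
merge 89/1000 + 99/1000 → 47/250
merge 103/1000 + 119/1000 → 111/500
merge 69/500 + 47/250 → 163/500
merge 51/250 + 111/500 → 213/500
merge 31/125 + 163/500 → 287/500
merge 213/500 + 287/500 → 1
L = 103/1000 + 47/250 + 111/500 + 163/500 + 213/500 + 287/500 + 1 = 2839/1000 = 2.839 bits/symbol.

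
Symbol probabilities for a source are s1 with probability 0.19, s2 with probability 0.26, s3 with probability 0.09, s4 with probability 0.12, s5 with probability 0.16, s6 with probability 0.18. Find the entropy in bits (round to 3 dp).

H = −Σ pᵢ log₂ pᵢ.
−0.19·log₂(0.19) = 0.4552
−0.26·log₂(0.26) = 0.5053
−0.09·log₂(0.09) = 0.3127
−0.12·log₂(0.12) = 0.3671
−0.16·log₂(0.16) = 0.4230
−0.18·log₂(0.18) = 0.4453
Sum ≈ 2.5086 → 2.509 bits.

2.509 bits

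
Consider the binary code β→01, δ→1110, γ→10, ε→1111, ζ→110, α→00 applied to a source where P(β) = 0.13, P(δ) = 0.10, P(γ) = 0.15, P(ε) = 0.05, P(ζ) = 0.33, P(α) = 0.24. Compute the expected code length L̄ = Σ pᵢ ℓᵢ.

2.63 bits/symbol

L̄ = Σ pᵢ·ℓᵢ = 0.13·2 + 0.10·4 + 0.15·2 + 0.05·4 + 0.33·3 + 0.24·2 = 2.63 bits/symbol.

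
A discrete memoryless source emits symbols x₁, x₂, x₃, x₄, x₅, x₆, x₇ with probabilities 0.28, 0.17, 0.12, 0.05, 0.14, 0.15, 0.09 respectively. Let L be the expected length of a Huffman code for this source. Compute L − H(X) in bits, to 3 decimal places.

0.038 bits

Entropy H = −Σ p log₂ p ≈ 2.6523 bits.
Huffman merges: 1/20+9/100→7/50; 3/25+7/50→13/50; 7/50+3/20→29/100; 17/100+13/50→43/100; 7/25+29/100→57/100; 43/100+57/100→1. L = 269/100 ≈ 2.6900.
L − H = 2.6900 − 2.6523 = 0.038 bits.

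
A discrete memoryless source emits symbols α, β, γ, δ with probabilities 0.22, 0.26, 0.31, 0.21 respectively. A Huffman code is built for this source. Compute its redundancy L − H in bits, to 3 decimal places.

Entropy H = −Σ p log₂ p ≈ 1.9825 bits.
Huffman merges: 21/100+11/50→43/100; 13/50+31/100→57/100; 43/100+57/100→1. L = 2 ≈ 2.0000.
L − H = 2.0000 − 1.9825 = 0.018 bits.

0.018 bits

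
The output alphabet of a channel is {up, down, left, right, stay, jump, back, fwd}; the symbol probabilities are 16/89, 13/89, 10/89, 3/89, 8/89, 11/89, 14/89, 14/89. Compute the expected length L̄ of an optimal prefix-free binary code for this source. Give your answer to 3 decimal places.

2.944 bits/symbol

Repeatedly combine the two least-probable nodes; the expected code length is the sum of the merged weights.
merge 3/89 + 8/89 → 11/89
merge 10/89 + 11/89 → 21/89
merge 11/89 + 13/89 → 24/89
merge 14/89 + 14/89 → 28/89
merge 16/89 + 21/89 → 37/89
merge 24/89 + 28/89 → 52/89
merge 37/89 + 52/89 → 1
L = 11/89 + 21/89 + 24/89 + 28/89 + 37/89 + 52/89 + 1 = 262/89 ≈ 2.944 bits/symbol.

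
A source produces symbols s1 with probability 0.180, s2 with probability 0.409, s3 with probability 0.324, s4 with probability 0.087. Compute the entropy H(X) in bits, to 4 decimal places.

1.8061 bits

H = −Σ pᵢ log₂ pᵢ.
−0.180·log₂(0.180) = 0.4453
−0.409·log₂(0.409) = 0.5275
−0.324·log₂(0.324) = 0.5268
−0.087·log₂(0.087) = 0.3065
Sum ≈ 1.8061 → 1.8061 bits.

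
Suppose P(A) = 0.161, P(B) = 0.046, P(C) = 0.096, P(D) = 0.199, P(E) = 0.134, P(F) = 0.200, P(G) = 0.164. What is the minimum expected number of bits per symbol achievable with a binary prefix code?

2.743 bits/symbol

Repeatedly combine the two least-probable nodes; the expected code length is the sum of the merged weights.
merge 23/500 + 12/125 → 71/500
merge 67/500 + 71/500 → 69/250
merge 161/1000 + 41/250 → 13/40
merge 199/1000 + 1/5 → 399/1000
merge 69/250 + 13/40 → 601/1000
merge 399/1000 + 601/1000 → 1
L = 71/500 + 69/250 + 13/40 + 399/1000 + 601/1000 + 1 = 2743/1000 = 2.743 bits/symbol.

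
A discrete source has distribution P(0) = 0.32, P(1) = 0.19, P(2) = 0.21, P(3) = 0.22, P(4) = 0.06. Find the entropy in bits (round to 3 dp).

2.178 bits

H = −Σ pᵢ log₂ pᵢ.
−0.32·log₂(0.32) = 0.5260
−0.19·log₂(0.19) = 0.4552
−0.21·log₂(0.21) = 0.4728
−0.22·log₂(0.22) = 0.4806
−0.06·log₂(0.06) = 0.2435
Sum ≈ 2.1782 → 2.178 bits.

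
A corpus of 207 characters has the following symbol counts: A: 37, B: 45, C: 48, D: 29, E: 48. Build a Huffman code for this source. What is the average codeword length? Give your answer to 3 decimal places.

Probabilities are the counts divided by 207.
Repeatedly combine the two least-probable nodes; the expected code length is the sum of the merged weights.
merge 29/207 + 37/207 → 22/69
merge 5/23 + 16/69 → 31/69
merge 16/69 + 22/69 → 38/69
merge 31/69 + 38/69 → 1
L = 22/69 + 31/69 + 38/69 + 1 = 160/69 ≈ 2.319 bits/symbol.

2.319 bits/symbol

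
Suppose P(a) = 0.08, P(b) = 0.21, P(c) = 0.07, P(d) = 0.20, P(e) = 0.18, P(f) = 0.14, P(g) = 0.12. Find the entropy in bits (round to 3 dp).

2.707 bits

H = −Σ pᵢ log₂ pᵢ.
−0.08·log₂(0.08) = 0.2915
−0.21·log₂(0.21) = 0.4728
−0.07·log₂(0.07) = 0.2686
−0.20·log₂(0.20) = 0.4644
−0.18·log₂(0.18) = 0.4453
−0.14·log₂(0.14) = 0.3971
−0.12·log₂(0.12) = 0.3671
Sum ≈ 2.7068 → 2.707 bits.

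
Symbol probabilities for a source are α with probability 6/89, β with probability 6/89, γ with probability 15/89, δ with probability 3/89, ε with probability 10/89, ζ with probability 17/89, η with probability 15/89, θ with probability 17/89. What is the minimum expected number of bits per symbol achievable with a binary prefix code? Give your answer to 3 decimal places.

Repeatedly combine the two least-probable nodes; the expected code length is the sum of the merged weights.
merge 3/89 + 6/89 → 9/89
merge 6/89 + 9/89 → 15/89
merge 10/89 + 15/89 → 25/89
merge 15/89 + 15/89 → 30/89
merge 17/89 + 17/89 → 34/89
merge 25/89 + 30/89 → 55/89
merge 34/89 + 55/89 → 1
L = 9/89 + 15/89 + 25/89 + 30/89 + 34/89 + 55/89 + 1 = 257/89 ≈ 2.888 bits/symbol.

2.888 bits/symbol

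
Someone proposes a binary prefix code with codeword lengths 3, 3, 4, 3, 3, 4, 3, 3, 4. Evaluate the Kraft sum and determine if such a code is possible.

0.9375; yes

With common denominator 2^4 = 16: Σ 2^(−ℓᵢ) = 2/16 + 2/16 + 1/16 + 2/16 + 2/16 + 1/16 + 2/16 + 2/16 + 1/16 = 15/16 = 0.9375.
Kraft's inequality requires Σ ≤ 1; here Σ = 0.9375 ≤ 1, so such a prefix code exists.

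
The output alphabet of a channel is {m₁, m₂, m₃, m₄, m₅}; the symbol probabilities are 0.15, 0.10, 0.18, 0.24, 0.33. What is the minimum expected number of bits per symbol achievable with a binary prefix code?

Repeatedly combine the two least-probable nodes; the expected code length is the sum of the merged weights.
merge 1/10 + 3/20 → 1/4
merge 9/50 + 6/25 → 21/50
merge 1/4 + 33/100 → 29/50
merge 21/50 + 29/50 → 1
L = 1/4 + 21/50 + 29/50 + 1 = 9/4 = 2.25 bits/symbol.

2.25 bits/symbol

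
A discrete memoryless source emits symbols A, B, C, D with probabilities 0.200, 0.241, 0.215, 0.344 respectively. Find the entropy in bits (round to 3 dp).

H = −Σ pᵢ log₂ pᵢ.
−0.200·log₂(0.200) = 0.4644
−0.241·log₂(0.241) = 0.4947
−0.215·log₂(0.215) = 0.4768
−0.344·log₂(0.344) = 0.5296
Sum ≈ 1.9655 → 1.966 bits.

1.966 bits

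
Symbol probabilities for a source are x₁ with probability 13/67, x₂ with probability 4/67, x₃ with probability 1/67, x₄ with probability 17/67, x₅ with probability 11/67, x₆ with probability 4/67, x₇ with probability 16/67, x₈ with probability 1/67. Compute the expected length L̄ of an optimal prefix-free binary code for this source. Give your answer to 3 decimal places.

2.582 bits/symbol

Repeatedly combine the two least-probable nodes; the expected code length is the sum of the merged weights.
merge 1/67 + 1/67 → 2/67
merge 2/67 + 4/67 → 6/67
merge 4/67 + 6/67 → 10/67
merge 10/67 + 11/67 → 21/67
merge 13/67 + 16/67 → 29/67
merge 17/67 + 21/67 → 38/67
merge 29/67 + 38/67 → 1
L = 2/67 + 6/67 + 10/67 + 21/67 + 29/67 + 38/67 + 1 = 173/67 ≈ 2.582 bits/symbol.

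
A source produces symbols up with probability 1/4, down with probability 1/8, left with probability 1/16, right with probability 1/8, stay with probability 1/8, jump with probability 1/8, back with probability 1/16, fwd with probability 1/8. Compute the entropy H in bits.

Each probability is a power of 1/2, so log₂(1/p) is an integer.
H = Σ p·log₂(1/p) = 1/4·2 + 1/8·3 + 1/16·4 + 1/8·3 + 1/8·3 + 1/8·3 + 1/16·4 + 1/8·3 = 2.875 bits.

2.875 bits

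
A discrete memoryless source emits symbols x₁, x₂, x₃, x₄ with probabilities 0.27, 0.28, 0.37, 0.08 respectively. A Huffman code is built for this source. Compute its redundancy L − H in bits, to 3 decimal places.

Entropy H = −Σ p log₂ p ≈ 1.8465 bits.
Huffman merges: 2/25+27/100→7/20; 7/25+7/20→63/100; 37/100+63/100→1. L = 99/50 ≈ 1.9800.
L − H = 1.9800 − 1.8465 = 0.134 bits.

0.134 bits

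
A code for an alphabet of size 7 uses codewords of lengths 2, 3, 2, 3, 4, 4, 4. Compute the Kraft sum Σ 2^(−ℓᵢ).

0.9375

With common denominator 2^4 = 16: Σ 2^(−ℓᵢ) = 4/16 + 2/16 + 4/16 + 2/16 + 1/16 + 1/16 + 1/16 = 15/16 = 0.9375.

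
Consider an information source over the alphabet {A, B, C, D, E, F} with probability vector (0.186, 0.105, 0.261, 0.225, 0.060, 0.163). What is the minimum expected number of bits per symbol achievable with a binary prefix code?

Repeatedly combine the two least-probable nodes; the expected code length is the sum of the merged weights.
merge 3/50 + 21/200 → 33/200
merge 163/1000 + 33/200 → 41/125
merge 93/500 + 9/40 → 411/1000
merge 261/1000 + 41/125 → 589/1000
merge 411/1000 + 589/1000 → 1
L = 33/200 + 41/125 + 411/1000 + 589/1000 + 1 = 2493/1000 = 2.493 bits/symbol.

2.493 bits/symbol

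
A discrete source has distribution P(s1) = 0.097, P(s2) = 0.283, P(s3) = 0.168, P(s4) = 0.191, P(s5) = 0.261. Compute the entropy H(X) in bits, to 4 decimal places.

2.2362 bits

H = −Σ pᵢ log₂ pᵢ.
−0.097·log₂(0.097) = 0.3265
−0.283·log₂(0.283) = 0.5154
−0.168·log₂(0.168) = 0.4323
−0.191·log₂(0.191) = 0.4562
−0.261·log₂(0.261) = 0.5058
Sum ≈ 2.2362 → 2.2362 bits.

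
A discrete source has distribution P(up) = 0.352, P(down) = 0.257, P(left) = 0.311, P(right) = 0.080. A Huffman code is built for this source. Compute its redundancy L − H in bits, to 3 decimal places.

Entropy H = −Σ p log₂ p ≈ 1.8495 bits.
Huffman merges: 2/25+257/1000→337/1000; 311/1000+337/1000→81/125; 44/125+81/125→1. L = 397/200 ≈ 1.9850.
L − H = 1.9850 − 1.8495 = 0.135 bits.

0.135 bits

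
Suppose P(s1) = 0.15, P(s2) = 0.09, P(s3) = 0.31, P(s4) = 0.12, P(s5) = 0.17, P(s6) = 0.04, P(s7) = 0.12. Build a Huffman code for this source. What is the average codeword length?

Repeatedly combine the two least-probable nodes; the expected code length is the sum of the merged weights.
merge 1/25 + 9/100 → 13/100
merge 3/25 + 3/25 → 6/25
merge 13/100 + 3/20 → 7/25
merge 17/100 + 6/25 → 41/100
merge 7/25 + 31/100 → 59/100
merge 41/100 + 59/100 → 1
L = 13/100 + 6/25 + 7/25 + 41/100 + 59/100 + 1 = 53/20 = 2.65 bits/symbol.

2.65 bits/symbol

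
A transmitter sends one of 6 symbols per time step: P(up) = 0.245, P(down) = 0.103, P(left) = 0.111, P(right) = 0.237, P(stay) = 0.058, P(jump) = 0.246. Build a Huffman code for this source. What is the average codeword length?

2.433 bits/symbol

Repeatedly combine the two least-probable nodes; the expected code length is the sum of the merged weights.
merge 29/500 + 103/1000 → 161/1000
merge 111/1000 + 161/1000 → 34/125
merge 237/1000 + 49/200 → 241/500
merge 123/500 + 34/125 → 259/500
merge 241/500 + 259/500 → 1
L = 161/1000 + 34/125 + 241/500 + 259/500 + 1 = 2433/1000 = 2.433 bits/symbol.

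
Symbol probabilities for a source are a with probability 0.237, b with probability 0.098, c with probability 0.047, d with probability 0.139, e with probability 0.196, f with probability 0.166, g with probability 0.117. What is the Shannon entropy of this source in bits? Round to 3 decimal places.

2.677 bits

H = −Σ pᵢ log₂ pᵢ.
−0.237·log₂(0.237) = 0.4923
−0.098·log₂(0.098) = 0.3284
−0.047·log₂(0.047) = 0.2073
−0.139·log₂(0.139) = 0.3957
−0.196·log₂(0.196) = 0.4608
−0.166·log₂(0.166) = 0.4301
−0.117·log₂(0.117) = 0.3622
Sum ≈ 2.6767 → 2.677 bits.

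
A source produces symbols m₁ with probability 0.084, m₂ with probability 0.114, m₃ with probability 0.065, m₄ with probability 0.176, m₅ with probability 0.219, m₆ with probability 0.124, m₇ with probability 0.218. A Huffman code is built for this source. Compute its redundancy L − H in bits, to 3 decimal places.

Entropy H = −Σ p log₂ p ≈ 2.6871 bits.
Huffman merges: 13/200+21/250→149/1000; 57/500+31/250→119/500; 149/1000+22/125→13/40; 109/500+219/1000→437/1000; 119/500+13/40→563/1000; 437/1000+563/1000→1. L = 339/125 ≈ 2.7120.
L − H = 2.7120 − 2.6871 = 0.025 bits.

0.025 bits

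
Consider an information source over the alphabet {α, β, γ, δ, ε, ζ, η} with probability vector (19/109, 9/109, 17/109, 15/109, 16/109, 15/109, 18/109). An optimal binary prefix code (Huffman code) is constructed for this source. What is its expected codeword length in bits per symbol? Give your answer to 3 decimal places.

2.826 bits/symbol

Repeatedly combine the two least-probable nodes; the expected code length is the sum of the merged weights.
merge 9/109 + 15/109 → 24/109
merge 15/109 + 16/109 → 31/109
merge 17/109 + 18/109 → 35/109
merge 19/109 + 24/109 → 43/109
merge 31/109 + 35/109 → 66/109
merge 43/109 + 66/109 → 1
L = 24/109 + 31/109 + 35/109 + 43/109 + 66/109 + 1 = 308/109 ≈ 2.826 bits/symbol.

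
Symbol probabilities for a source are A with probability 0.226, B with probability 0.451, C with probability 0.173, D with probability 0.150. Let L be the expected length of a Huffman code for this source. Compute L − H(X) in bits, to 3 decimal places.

0.021 bits

Entropy H = −Σ p log₂ p ≈ 1.8515 bits.
Huffman merges: 3/20+173/1000→323/1000; 113/500+323/1000→549/1000; 451/1000+549/1000→1. L = 234/125 ≈ 1.8720.
L − H = 1.8720 − 1.8515 = 0.021 bits.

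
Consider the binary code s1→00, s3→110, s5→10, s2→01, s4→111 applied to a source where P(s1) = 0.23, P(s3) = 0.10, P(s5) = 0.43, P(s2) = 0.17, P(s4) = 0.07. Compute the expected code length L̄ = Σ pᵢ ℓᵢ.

2.17 bits/symbol

L̄ = Σ pᵢ·ℓᵢ = 0.23·2 + 0.10·3 + 0.43·2 + 0.17·2 + 0.07·3 = 2.17 bits/symbol.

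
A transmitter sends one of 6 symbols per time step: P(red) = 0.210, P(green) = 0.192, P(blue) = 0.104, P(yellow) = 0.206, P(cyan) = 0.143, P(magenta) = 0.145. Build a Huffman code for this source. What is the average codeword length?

2.584 bits/symbol

Repeatedly combine the two least-probable nodes; the expected code length is the sum of the merged weights.
merge 13/125 + 143/1000 → 247/1000
merge 29/200 + 24/125 → 337/1000
merge 103/500 + 21/100 → 52/125
merge 247/1000 + 337/1000 → 73/125
merge 52/125 + 73/125 → 1
L = 247/1000 + 337/1000 + 52/125 + 73/125 + 1 = 323/125 = 2.584 bits/symbol.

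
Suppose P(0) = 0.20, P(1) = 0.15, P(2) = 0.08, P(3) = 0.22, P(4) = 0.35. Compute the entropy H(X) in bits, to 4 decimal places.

H = −Σ pᵢ log₂ pᵢ.
−0.20·log₂(0.20) = 0.4644
−0.15·log₂(0.15) = 0.4105
−0.08·log₂(0.08) = 0.2915
−0.22·log₂(0.22) = 0.4806
−0.35·log₂(0.35) = 0.5301
Sum ≈ 2.1771 → 2.1771 bits.

2.1771 bits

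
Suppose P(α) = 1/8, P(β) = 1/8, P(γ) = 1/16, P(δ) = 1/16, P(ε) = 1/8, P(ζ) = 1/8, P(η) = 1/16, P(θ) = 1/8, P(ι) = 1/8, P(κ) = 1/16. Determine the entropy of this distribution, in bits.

3.25 bits

Each probability is a power of 1/2, so log₂(1/p) is an integer.
H = Σ p·log₂(1/p) = 1/8·3 + 1/8·3 + 1/16·4 + 1/16·4 + 1/8·3 + 1/8·3 + 1/16·4 + 1/8·3 + 1/8·3 + 1/16·4 = 3.25 bits.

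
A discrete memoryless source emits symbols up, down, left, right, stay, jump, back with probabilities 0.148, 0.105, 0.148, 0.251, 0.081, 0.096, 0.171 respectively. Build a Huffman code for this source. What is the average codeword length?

2.749 bits/symbol

Repeatedly combine the two least-probable nodes; the expected code length is the sum of the merged weights.
merge 81/1000 + 12/125 → 177/1000
merge 21/200 + 37/250 → 253/1000
merge 37/250 + 171/1000 → 319/1000
merge 177/1000 + 251/1000 → 107/250
merge 253/1000 + 319/1000 → 143/250
merge 107/250 + 143/250 → 1
L = 177/1000 + 253/1000 + 319/1000 + 107/250 + 143/250 + 1 = 2749/1000 = 2.749 bits/symbol.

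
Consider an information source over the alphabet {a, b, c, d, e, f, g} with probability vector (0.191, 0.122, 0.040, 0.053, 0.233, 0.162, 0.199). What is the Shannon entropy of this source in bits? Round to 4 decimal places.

2.6154 bits

H = −Σ pᵢ log₂ pᵢ.
−0.191·log₂(0.191) = 0.4562
−0.122·log₂(0.122) = 0.3703
−0.040·log₂(0.040) = 0.1858
−0.053·log₂(0.053) = 0.2246
−0.233·log₂(0.233) = 0.4897
−0.162·log₂(0.162) = 0.4254
−0.199·log₂(0.199) = 0.4635
Sum ≈ 2.6154 → 2.6154 bits.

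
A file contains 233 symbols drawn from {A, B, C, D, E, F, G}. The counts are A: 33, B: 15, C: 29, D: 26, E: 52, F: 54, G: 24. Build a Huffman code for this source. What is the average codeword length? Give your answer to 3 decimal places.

2.712 bits/symbol

Probabilities are the counts divided by 233.
Repeatedly combine the two least-probable nodes; the expected code length is the sum of the merged weights.
merge 15/233 + 24/233 → 39/233
merge 26/233 + 29/233 → 55/233
merge 33/233 + 39/233 → 72/233
merge 52/233 + 54/233 → 106/233
merge 55/233 + 72/233 → 127/233
merge 106/233 + 127/233 → 1
L = 39/233 + 55/233 + 72/233 + 106/233 + 127/233 + 1 = 632/233 ≈ 2.712 bits/symbol.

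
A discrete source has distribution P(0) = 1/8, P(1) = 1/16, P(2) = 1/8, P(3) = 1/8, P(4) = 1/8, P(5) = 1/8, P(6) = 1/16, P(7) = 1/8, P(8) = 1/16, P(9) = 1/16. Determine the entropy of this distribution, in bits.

3.25 bits

Each probability is a power of 1/2, so log₂(1/p) is an integer.
H = Σ p·log₂(1/p) = 1/8·3 + 1/16·4 + 1/8·3 + 1/8·3 + 1/8·3 + 1/8·3 + 1/16·4 + 1/8·3 + 1/16·4 + 1/16·4 = 3.25 bits.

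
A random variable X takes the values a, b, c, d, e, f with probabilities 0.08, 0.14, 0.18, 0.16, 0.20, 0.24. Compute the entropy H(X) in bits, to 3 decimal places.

H = −Σ pᵢ log₂ pᵢ.
−0.08·log₂(0.08) = 0.2915
−0.14·log₂(0.14) = 0.3971
−0.18·log₂(0.18) = 0.4453
−0.16·log₂(0.16) = 0.4230
−0.20·log₂(0.20) = 0.4644
−0.24·log₂(0.24) = 0.4941
Sum ≈ 2.5155 → 2.515 bits.

2.515 bits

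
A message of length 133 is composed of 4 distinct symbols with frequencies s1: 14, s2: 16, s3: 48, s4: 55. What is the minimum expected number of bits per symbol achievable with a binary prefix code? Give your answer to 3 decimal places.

1.812 bits/symbol

Probabilities are the counts divided by 133.
Repeatedly combine the two least-probable nodes; the expected code length is the sum of the merged weights.
merge 2/19 + 16/133 → 30/133
merge 30/133 + 48/133 → 78/133
merge 55/133 + 78/133 → 1
L = 30/133 + 78/133 + 1 = 241/133 ≈ 1.812 bits/symbol.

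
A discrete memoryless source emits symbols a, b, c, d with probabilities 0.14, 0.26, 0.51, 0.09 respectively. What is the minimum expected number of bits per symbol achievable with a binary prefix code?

Repeatedly combine the two least-probable nodes; the expected code length is the sum of the merged weights.
merge 9/100 + 7/50 → 23/100
merge 23/100 + 13/50 → 49/100
merge 49/100 + 51/100 → 1
L = 23/100 + 49/100 + 1 = 43/25 = 1.72 bits/symbol.

1.72 bits/symbol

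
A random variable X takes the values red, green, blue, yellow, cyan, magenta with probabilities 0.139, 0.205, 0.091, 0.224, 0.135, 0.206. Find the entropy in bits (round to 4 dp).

2.5221 bits

H = −Σ pᵢ log₂ pᵢ.
−0.139·log₂(0.139) = 0.3957
−0.205·log₂(0.205) = 0.4687
−0.091·log₂(0.091) = 0.3147
−0.224·log₂(0.224) = 0.4835
−0.135·log₂(0.135) = 0.3900
−0.206·log₂(0.206) = 0.4695
Sum ≈ 2.5221 → 2.5221 bits.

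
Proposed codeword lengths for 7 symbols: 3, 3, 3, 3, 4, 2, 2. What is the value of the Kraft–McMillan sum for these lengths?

With common denominator 2^4 = 16: Σ 2^(−ℓᵢ) = 2/16 + 2/16 + 2/16 + 2/16 + 1/16 + 4/16 + 4/16 = 17/16 = 1.0625.

1.0625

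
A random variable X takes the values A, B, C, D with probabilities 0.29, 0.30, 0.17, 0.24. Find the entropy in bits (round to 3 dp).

H = −Σ pᵢ log₂ pᵢ.
−0.29·log₂(0.29) = 0.5179
−0.30·log₂(0.30) = 0.5211
−0.17·log₂(0.17) = 0.4346
−0.24·log₂(0.24) = 0.4941
Sum ≈ 1.9677 → 1.968 bits.

1.968 bits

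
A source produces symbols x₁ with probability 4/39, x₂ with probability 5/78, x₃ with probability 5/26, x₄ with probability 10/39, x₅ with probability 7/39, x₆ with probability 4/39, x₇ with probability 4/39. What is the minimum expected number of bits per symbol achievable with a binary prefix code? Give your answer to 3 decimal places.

Repeatedly combine the two least-probable nodes; the expected code length is the sum of the merged weights.
merge 5/78 + 4/39 → 1/6
merge 4/39 + 4/39 → 8/39
merge 1/6 + 7/39 → 9/26
merge 5/26 + 8/39 → 31/78
merge 10/39 + 9/26 → 47/78
merge 31/78 + 47/78 → 1
L = 1/6 + 8/39 + 9/26 + 31/78 + 47/78 + 1 = 106/39 ≈ 2.718 bits/symbol.

2.718 bits/symbol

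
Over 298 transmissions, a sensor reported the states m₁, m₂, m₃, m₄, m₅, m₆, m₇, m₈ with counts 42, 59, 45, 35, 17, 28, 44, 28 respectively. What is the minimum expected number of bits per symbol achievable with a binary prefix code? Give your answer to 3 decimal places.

2.953 bits/symbol

Probabilities are the counts divided by 298.
Repeatedly combine the two least-probable nodes; the expected code length is the sum of the merged weights.
merge 17/298 + 14/149 → 45/298
merge 14/149 + 35/298 → 63/298
merge 21/149 + 22/149 → 43/149
merge 45/298 + 45/298 → 45/149
merge 59/298 + 63/298 → 61/149
merge 43/149 + 45/149 → 88/149
merge 61/149 + 88/149 → 1
L = 45/298 + 63/298 + 43/149 + 45/149 + 61/149 + 88/149 + 1 = 440/149 ≈ 2.953 bits/symbol.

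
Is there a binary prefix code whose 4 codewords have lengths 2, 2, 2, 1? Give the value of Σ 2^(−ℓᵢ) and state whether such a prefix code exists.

1.25; no

With common denominator 2^2 = 4: Σ 2^(−ℓᵢ) = 1/4 + 1/4 + 1/4 + 2/4 = 5/4 = 1.25.
Kraft's inequality requires Σ ≤ 1; here Σ = 1.25 > 1, so no such prefix code exists.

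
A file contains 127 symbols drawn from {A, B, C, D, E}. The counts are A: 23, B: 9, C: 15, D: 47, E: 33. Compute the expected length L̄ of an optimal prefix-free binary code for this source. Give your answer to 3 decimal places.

2.189 bits/symbol

Probabilities are the counts divided by 127.
Repeatedly combine the two least-probable nodes; the expected code length is the sum of the merged weights.
merge 9/127 + 15/127 → 24/127
merge 23/127 + 24/127 → 47/127
merge 33/127 + 47/127 → 80/127
merge 47/127 + 80/127 → 1
L = 24/127 + 47/127 + 80/127 + 1 = 278/127 ≈ 2.189 bits/symbol.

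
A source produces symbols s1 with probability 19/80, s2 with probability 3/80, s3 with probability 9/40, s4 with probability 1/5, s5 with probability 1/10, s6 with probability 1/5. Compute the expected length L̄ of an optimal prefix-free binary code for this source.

2.475 bits/symbol

Repeatedly combine the two least-probable nodes; the expected code length is the sum of the merged weights.
merge 3/80 + 1/10 → 11/80
merge 11/80 + 1/5 → 27/80
merge 1/5 + 9/40 → 17/40
merge 19/80 + 27/80 → 23/40
merge 17/40 + 23/40 → 1
L = 11/80 + 27/80 + 17/40 + 23/40 + 1 = 99/40 = 2.475 bits/symbol.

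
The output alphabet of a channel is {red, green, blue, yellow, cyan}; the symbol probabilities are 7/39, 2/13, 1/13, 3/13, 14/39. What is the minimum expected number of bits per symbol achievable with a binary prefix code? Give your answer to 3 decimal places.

Repeatedly combine the two least-probable nodes; the expected code length is the sum of the merged weights.
merge 1/13 + 2/13 → 3/13
merge 7/39 + 3/13 → 16/39
merge 3/13 + 14/39 → 23/39
merge 16/39 + 23/39 → 1
L = 3/13 + 16/39 + 23/39 + 1 = 29/13 ≈ 2.231 bits/symbol.

2.231 bits/symbol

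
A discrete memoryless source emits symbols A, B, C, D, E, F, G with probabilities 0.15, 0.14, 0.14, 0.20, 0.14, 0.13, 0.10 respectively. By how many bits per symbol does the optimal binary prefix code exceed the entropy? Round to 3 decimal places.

Entropy H = −Σ p log₂ p ≈ 2.7811 bits.
Huffman merges: 1/10+13/100→23/100; 7/50+7/50→7/25; 7/50+3/20→29/100; 1/5+23/100→43/100; 7/25+29/100→57/100; 43/100+57/100→1. L = 14/5 ≈ 2.8000.
L − H = 2.8000 − 2.7811 = 0.019 bits.

0.019 bits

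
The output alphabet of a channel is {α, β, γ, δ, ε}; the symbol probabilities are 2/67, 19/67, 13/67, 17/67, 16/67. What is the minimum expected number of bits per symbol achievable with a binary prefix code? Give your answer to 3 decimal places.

Repeatedly combine the two least-probable nodes; the expected code length is the sum of the merged weights.
merge 2/67 + 13/67 → 15/67
merge 15/67 + 16/67 → 31/67
merge 17/67 + 19/67 → 36/67
merge 31/67 + 36/67 → 1
L = 15/67 + 31/67 + 36/67 + 1 = 149/67 ≈ 2.224 bits/symbol.

2.224 bits/symbol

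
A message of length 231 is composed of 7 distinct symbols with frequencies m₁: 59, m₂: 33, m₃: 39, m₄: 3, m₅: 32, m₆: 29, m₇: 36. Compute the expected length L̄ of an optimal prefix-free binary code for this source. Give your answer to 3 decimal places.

Probabilities are the counts divided by 231.
Repeatedly combine the two least-probable nodes; the expected code length is the sum of the merged weights.
merge 1/77 + 29/231 → 32/231
merge 32/231 + 32/231 → 64/231
merge 1/7 + 12/77 → 23/77
merge 13/77 + 59/231 → 14/33
merge 64/231 + 23/77 → 19/33
merge 14/33 + 19/33 → 1
L = 32/231 + 64/231 + 23/77 + 14/33 + 19/33 + 1 = 19/7 ≈ 2.714 bits/symbol.

2.714 bits/symbol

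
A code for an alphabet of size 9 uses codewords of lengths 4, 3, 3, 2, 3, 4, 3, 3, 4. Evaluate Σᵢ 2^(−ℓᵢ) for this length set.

With common denominator 2^4 = 16: Σ 2^(−ℓᵢ) = 1/16 + 2/16 + 2/16 + 4/16 + 2/16 + 1/16 + 2/16 + 2/16 + 1/16 = 17/16 = 1.0625.

1.0625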